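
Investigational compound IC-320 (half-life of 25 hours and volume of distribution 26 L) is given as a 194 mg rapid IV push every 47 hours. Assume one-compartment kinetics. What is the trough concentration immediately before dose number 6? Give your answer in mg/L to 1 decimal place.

2.8 mg/L

f = (1/2)^(τ/t½) = (1/2)^(47/25) ≈ 0.2717.
C₀ = D/Vd = 194/26 ≈ 7.462 mg/L.
Before the 6th dose, 5 doses have been given. Superposition: Cmin = C₀·(f + f² + … + f^5).
≈ 7.462 × (0.2717 + 0.0738 + 0.0201 + 0.0054 + 0.0015) ≈ 7.462 × 0.3725 ≈ 2.780 mg/L.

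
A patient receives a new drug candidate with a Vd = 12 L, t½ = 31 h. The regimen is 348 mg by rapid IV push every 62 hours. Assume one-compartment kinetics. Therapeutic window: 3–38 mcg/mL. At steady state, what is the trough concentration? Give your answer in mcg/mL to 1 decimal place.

9.7 mcg/mL

The dosing interval is 2 half-lives, so f = 2^(−2) = 0.25.
At steady state, R = 1/(1 − 0.25) = 4/3.
Single-dose peak C₀ = D/Vd = 348/12 = 29 mcg/mL.
Steady-state peak Cmax,ss = C₀·R = 29 × 4/3 ≈ 38.667 mcg/mL.
Steady-state trough Cmin,ss = Cmax,ss·f ≈ 38.667 × 0.25 ≈ 9.667 mcg/mL.
Trough 9.7 mcg/mL vs MEC 3 mcg/mL: adequate.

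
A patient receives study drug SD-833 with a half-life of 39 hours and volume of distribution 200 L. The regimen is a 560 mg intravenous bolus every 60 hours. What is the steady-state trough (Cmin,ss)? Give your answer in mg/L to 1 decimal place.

k = ln2/t½ = ln2/39 ≈ 0.017773 h⁻¹; fraction remaining f = e^(−kτ) = e^(−0.017773×60) ≈ 0.3443.
Accumulation ratio R = 1/(1 − f) ≈ 1/0.6557 ≈ 1.5251.
Single-dose peak C₀ = D/Vd = 560/200 ≈ 2.800 mg/L.
Steady-state peak Cmax,ss = C₀·R ≈ 2.800 × 1.5251 ≈ 4.270 mg/L.
Steady-state trough Cmin,ss = Cmax,ss·f ≈ 4.270 × 0.3443 ≈ 1.470 mg/L.

1.5 mg/L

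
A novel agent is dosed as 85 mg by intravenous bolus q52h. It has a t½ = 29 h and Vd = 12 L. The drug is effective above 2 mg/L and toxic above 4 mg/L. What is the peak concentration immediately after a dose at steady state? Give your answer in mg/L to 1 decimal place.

10.0 mg/L

τ/t½ = 52/29 ≈ 1.7931, so fraction remaining f = (1/2)^(52/29) ≈ 0.2886.
Accumulation ratio R = 1/(1 − f) ≈ 1/0.7114 ≈ 1.4057.
Each bolus raises the concentration by D/Vd = 85/12 ≈ 7.083 mg/L.
Steady-state peak Cmax,ss = C₀·R ≈ 7.083 × 1.4057 ≈ 9.957 mg/L.
Peak 10.0 mg/L vs MTC 4 mg/L: exceeds toxic threshold.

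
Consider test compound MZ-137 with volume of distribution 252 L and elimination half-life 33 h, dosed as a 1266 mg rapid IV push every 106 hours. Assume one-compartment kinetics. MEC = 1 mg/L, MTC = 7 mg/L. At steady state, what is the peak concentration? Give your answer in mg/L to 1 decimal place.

5.6 mg/L

τ/t½ = 106/33 ≈ 3.2121, so fraction remaining f = (1/2)^(106/33) ≈ 0.1079.
Accumulation ratio R = 1/(1 − f) ≈ 1/0.8921 ≈ 1.1210.
Single-dose peak C₀ = D/Vd = 1266/252 ≈ 5.024 mg/L.
Cmax,ss = C₀/(1 − f) ≈ 5.024/0.8921 ≈ 5.632 mg/L.
Peak 5.6 mg/L vs MTC 7 mg/L: below toxic threshold.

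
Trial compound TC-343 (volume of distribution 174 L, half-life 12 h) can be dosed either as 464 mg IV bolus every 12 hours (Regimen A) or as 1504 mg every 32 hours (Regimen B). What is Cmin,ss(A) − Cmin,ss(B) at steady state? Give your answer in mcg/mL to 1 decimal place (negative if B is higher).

1.1 mcg/mL

Regimen A: f = (1/2)^(12/12) ≈ 0.5000; Cmin,ss = (464/174)·f/(1−f) ≈ 2.667 mcg/mL.
Regimen B: f = (1/2)^(32/12) ≈ 0.1575; Cmin,ss = (1504/174)·f/(1−f) ≈ 1.616 mcg/mL.
Difference ≈ 2.667 − 1.616 ≈ 1.051 mcg/mL.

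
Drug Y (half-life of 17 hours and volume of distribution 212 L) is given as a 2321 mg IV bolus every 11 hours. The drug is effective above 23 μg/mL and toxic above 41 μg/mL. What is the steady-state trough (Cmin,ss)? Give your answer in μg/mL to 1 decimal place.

Over one 11-h interval, 11/17 ≈ 0.64706 half-lives elapse, leaving f ≈ 0.6386 of each dose.
At steady state, accumulation factor R = 1/(1 − e^(−kτ)) ≈ 2.7670.
Single-dose peak C₀ = D/Vd = 2321/212 ≈ 10.948 μg/mL.
Steady-state peak Cmax,ss = C₀·R ≈ 10.948 × 2.7670 ≈ 30.293 μg/mL.
One interval later, Cmin,ss = Cmax,ss·e^(−kτ) ≈ 30.293 × 0.6386 ≈ 19.345 μg/mL.
Trough 19.3 μg/mL vs MEC 23 μg/mL: subtherapeutic.

19.3 μg/mL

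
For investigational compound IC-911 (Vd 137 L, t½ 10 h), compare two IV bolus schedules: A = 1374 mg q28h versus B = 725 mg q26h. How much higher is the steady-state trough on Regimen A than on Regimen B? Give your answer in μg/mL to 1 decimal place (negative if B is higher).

Regimen A: f = (1/2)^(28/10) ≈ 0.1436; Cmin,ss = (1374/137)·f/(1−f) ≈ 1.682 μg/mL.
Regimen B: f = (1/2)^(26/10) ≈ 0.1649; Cmin,ss = (725/137)·f/(1−f) ≈ 1.045 μg/mL.
Difference ≈ 1.682 − 1.045 ≈ 0.637 μg/mL.

0.6 μg/mL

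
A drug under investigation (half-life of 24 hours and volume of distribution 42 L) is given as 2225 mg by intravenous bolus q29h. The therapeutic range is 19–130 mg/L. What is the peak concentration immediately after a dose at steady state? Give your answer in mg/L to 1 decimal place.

93.4 mg/L

τ/t½ = 29/24 ≈ 1.2083, so fraction remaining f = (1/2)^(29/24) ≈ 0.4328.
At steady state, accumulation factor R = 1/(1 − e^(−kτ)) ≈ 1.7630.
Single-dose peak C₀ = D/Vd = 2225/42 ≈ 52.976 mg/L.
Steady-state peak Cmax,ss = C₀·R ≈ 52.976 × 1.7630 ≈ 93.397 mg/L.
Peak 93.4 mg/L vs MTC 130 mg/L: below toxic threshold.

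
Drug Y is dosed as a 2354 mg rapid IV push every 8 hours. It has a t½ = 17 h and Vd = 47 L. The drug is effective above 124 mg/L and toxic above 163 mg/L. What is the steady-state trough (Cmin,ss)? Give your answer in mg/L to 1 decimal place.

129.9 mg/L

Over one 8-h interval, 8/17 ≈ 0.47059 half-lives elapse, leaving f ≈ 0.7217 of each dose.
At steady state, accumulation factor R = 1/(1 − e^(−kτ)) ≈ 3.5932.
Each bolus raises the concentration by D/Vd = 2354/47 ≈ 50.085 mg/L.
Steady-state peak Cmax,ss = C₀·R ≈ 50.085 × 3.5932 ≈ 179.965 mg/L.
One interval later, Cmin,ss = Cmax,ss·e^(−kτ) ≈ 179.965 × 0.7217 ≈ 129.881 mg/L.
Trough 129.9 mg/L vs MEC 124 mg/L: adequate.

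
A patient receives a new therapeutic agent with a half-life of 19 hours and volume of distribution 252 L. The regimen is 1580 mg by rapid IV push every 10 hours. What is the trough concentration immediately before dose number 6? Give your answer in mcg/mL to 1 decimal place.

11.9 mcg/mL

f = (1/2)^(τ/t½) = (1/2)^(10/19) ≈ 0.6943.
C₀ = D/Vd = 1580/252 ≈ 6.270 mcg/mL.
Before the 6th dose, 5 doses have been given. Superposition: Cmin = C₀·(f + f² + … + f^5).
≈ 6.270 × (0.6943 + 0.4821 + 0.3347 + 0.2324 + 0.1613) ≈ 6.270 × 1.9048 ≈ 11.943 mcg/mL.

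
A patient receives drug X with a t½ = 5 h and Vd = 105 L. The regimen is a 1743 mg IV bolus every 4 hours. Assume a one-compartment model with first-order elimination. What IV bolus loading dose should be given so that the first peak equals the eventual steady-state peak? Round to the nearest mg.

4095 mg

f = (1/2)^(4/5) ≈ 0.574349; accumulation ratio R = 1/(1−f) ≈ 2.34934.
Loading dose to hit Cmax,ss on first dose: D_load = D_maint·R ≈ 1743 × 2.34934 ≈ 4094.90 mg.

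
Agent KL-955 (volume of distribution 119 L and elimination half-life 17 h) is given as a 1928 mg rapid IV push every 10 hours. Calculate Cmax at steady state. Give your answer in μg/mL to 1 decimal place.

48.4 μg/mL

Over one 10-h interval, 10/17 ≈ 0.58824 half-lives elapse, leaving f ≈ 0.6652 of each dose.
Accumulation ratio R = 1/(1 − f) ≈ 1/0.3348 ≈ 2.9869.
Each bolus raises the concentration by D/Vd = 1928/119 ≈ 16.202 μg/mL.
Cmax,ss = C₀/(1 − f) ≈ 16.202/0.3348 ≈ 48.393 μg/mL.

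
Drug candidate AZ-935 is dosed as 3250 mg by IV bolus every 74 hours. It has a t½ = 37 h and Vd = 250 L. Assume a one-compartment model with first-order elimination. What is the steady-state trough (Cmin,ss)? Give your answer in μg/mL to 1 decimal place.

τ = 74 h = 2 half-lives, so f = (1/2)^2 = 0.25.
Accumulation ratio R = 1/(1 − f) = 1/0.75 = 4/3.
Single-dose peak C₀ = D/Vd = 3250/250 = 13 μg/mL.
Steady-state peak Cmax,ss = C₀·R = 13 × 4/3 ≈ 17.333 μg/mL.
Steady-state trough Cmin,ss = Cmax,ss·f ≈ 17.333 × 0.25 ≈ 4.333 μg/mL.

4.3 μg/mL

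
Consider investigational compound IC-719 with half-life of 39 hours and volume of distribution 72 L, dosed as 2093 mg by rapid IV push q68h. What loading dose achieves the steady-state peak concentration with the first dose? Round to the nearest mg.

2984 mg

f = (1/2)^(68/39) ≈ 0.298626; accumulation ratio R = 1/(1−f) ≈ 1.42577.
Loading dose to hit Cmax,ss on first dose: D_load = D_maint·R ≈ 2093 × 1.42577 ≈ 2984.14 mg.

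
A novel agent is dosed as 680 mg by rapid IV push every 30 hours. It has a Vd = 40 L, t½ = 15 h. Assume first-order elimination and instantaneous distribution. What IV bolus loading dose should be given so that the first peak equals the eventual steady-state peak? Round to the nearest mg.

f = (1/2)^(30/15) ≈ 0.250000; accumulation ratio R = 1/(1−f) ≈ 1.33333.
Loading dose to hit Cmax,ss on first dose: D_load = D_maint·R ≈ 680 × 1.33333 ≈ 906.66 mg.

907 mg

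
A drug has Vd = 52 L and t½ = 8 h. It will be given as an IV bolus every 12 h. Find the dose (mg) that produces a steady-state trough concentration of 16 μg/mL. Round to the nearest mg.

τ/t½ = 12/8 ≈ 1.5, so f = (1/2)^(12/8) ≈ 0.353553.
Cmin,ss = (D/Vd)·f/(1−f), so D = Cmin,ss·Vd·(1−f)/f.
D = 16 × 52 × (1−f)/f ≈ 16 × 52 × 1.82843 ≈ 1521.25 mg.

1521 mg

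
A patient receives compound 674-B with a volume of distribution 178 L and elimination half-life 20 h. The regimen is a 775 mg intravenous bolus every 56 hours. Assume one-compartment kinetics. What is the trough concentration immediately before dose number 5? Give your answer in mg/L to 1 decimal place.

0.7 mg/L

f = (1/2)^(τ/t½) = (1/2)^(56/20) ≈ 0.1436.
C₀ = D/Vd = 775/178 ≈ 4.354 mg/L.
Before the 5th dose, 4 doses have been given. Superposition: Cmin = C₀·(f + f² + … + f^4).
≈ 4.354 × (0.1436 + 0.0206 + 0.0030 + 0.0004) ≈ 4.354 × 0.1676 ≈ 0.730 mg/L.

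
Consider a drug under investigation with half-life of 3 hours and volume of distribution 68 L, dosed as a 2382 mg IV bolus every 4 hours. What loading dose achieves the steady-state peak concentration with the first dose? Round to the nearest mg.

3949 mg

f = (1/2)^(4/3) ≈ 0.396850; accumulation ratio R = 1/(1−f) ≈ 1.65796.
Loading dose to hit Cmax,ss on first dose: D_load = D_maint·R ≈ 2382 × 1.65796 ≈ 3949.26 mg.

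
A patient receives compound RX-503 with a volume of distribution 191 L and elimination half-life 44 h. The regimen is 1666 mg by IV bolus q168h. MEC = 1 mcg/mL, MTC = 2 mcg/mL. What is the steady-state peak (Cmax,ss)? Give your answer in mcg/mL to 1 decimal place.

9.4 mcg/mL

τ/t½ = 168/44 ≈ 3.8182, so fraction remaining f = (1/2)^(168/44) ≈ 0.0709.
At steady state, accumulation factor R = 1/(1 − e^(−kτ)) ≈ 1.0763.
Each bolus raises the concentration by D/Vd = 1666/191 ≈ 8.723 mcg/mL.
Steady-state peak Cmax,ss = C₀·R ≈ 8.723 × 1.0763 ≈ 9.389 mcg/mL.
Peak 9.4 mcg/mL vs MTC 2 mcg/mL: exceeds toxic threshold.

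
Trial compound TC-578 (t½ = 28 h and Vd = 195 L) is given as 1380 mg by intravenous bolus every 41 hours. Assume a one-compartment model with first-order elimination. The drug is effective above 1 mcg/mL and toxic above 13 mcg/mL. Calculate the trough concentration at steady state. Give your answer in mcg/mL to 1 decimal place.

4.0 mcg/mL

τ/t½ = 41/28 ≈ 1.4643, so fraction remaining f = (1/2)^(41/28) ≈ 0.3624.
Each bolus raises the concentration by D/Vd = 1380/195 ≈ 7.077 mcg/mL.
Steady-state trough Cmin,ss = C₀·f/(1−f) ≈ 7.077 × 0.3624/0.6376 ≈ 4.022 mcg/mL.
Trough 4.0 mcg/mL vs MEC 1 mcg/mL: adequate.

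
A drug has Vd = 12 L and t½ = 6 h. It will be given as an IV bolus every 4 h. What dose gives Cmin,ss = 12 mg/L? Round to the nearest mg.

τ/t½ = 4/6 ≈ 0.66667, so f = (1/2)^(4/6) ≈ 0.629961.
Cmin,ss = (D/Vd)·f/(1−f), so D = Cmin,ss·Vd·(1−f)/f.
D = 12 × 12 × (1−f)/f ≈ 12 × 12 × 0.58740 ≈ 84.59 mg.

85 mg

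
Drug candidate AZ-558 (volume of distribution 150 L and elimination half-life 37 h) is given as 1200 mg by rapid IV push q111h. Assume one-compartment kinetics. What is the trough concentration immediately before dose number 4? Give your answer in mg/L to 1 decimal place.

1.1 mg/L

f = (1/2)^(τ/t½) = (1/2)^(111/37) ≈ 0.1250.
C₀ = D/Vd = 1200/150 ≈ 8.000 mg/L.
Before the 4th dose, 3 doses have been given. Superposition: Cmin = C₀·(f + f² + … + f^3).
≈ 8.000 × (0.1250 + 0.0156 + 0.0020) ≈ 8.000 × 0.1426 ≈ 1.141 mg/L.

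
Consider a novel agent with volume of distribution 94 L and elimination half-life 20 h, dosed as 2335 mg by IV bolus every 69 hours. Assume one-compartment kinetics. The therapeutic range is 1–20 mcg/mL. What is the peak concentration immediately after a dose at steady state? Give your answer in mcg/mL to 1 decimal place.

27.3 mcg/mL

Over one 69-h interval, 69/20 ≈ 3.45 half-lives elapse, leaving f ≈ 0.0915 of each dose.
Accumulation ratio R = 1/(1 − f) ≈ 1/0.9085 ≈ 1.1007.
Single-dose peak C₀ = D/Vd = 2335/94 ≈ 24.840 mcg/mL.
Steady-state peak Cmax,ss = C₀·R ≈ 24.840 × 1.1007 ≈ 27.341 mcg/mL.
Peak 27.3 mcg/mL vs MTC 20 mcg/mL: exceeds toxic threshold.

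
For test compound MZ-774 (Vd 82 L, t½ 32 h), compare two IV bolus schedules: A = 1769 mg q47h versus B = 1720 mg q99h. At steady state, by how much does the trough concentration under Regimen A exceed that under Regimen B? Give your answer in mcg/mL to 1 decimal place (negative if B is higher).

Regimen A: f = (1/2)^(47/32) ≈ 0.3613; Cmin,ss = (1769/82)·f/(1−f) ≈ 12.204 mcg/mL.
Regimen B: f = (1/2)^(99/32) ≈ 0.1171; Cmin,ss = (1720/82)·f/(1−f) ≈ 2.782 mcg/mL.
Difference ≈ 12.204 − 2.782 ≈ 9.422 mcg/mL.

9.4 mcg/mL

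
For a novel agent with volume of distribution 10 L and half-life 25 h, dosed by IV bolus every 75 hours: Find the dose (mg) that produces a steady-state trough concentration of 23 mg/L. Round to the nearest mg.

1610 mg

τ/t½ = 75/25 ≈ 3, so f = (1/2)^(75/25) ≈ 0.125000.
Cmin,ss = (D/Vd)·f/(1−f), so D = Cmin,ss·Vd·(1−f)/f.
D = 23 × 10 × (1−f)/f ≈ 23 × 10 × 7.00000 ≈ 1610.00 mg.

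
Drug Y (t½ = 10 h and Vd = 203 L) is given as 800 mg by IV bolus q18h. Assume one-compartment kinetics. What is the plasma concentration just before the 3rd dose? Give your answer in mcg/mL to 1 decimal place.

1.5 mcg/mL

f = (1/2)^(τ/t½) = (1/2)^(18/10) ≈ 0.2872.
C₀ = D/Vd = 800/203 ≈ 3.941 mcg/mL.
Before the 3rd dose, 2 doses have been given. Superposition: Cmin = C₀·(f + f²).
≈ 3.941 × (0.2872 + 0.0825) ≈ 3.941 × 0.3697 ≈ 1.457 mcg/mL.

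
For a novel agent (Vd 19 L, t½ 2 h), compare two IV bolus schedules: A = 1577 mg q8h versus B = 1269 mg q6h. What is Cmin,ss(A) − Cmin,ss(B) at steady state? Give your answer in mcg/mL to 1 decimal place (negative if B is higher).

-4.0 mcg/mL

Regimen A: f = (1/2)^(8/2) ≈ 0.0625; Cmin,ss = (1577/19)·f/(1−f) ≈ 5.533 mcg/mL.
Regimen B: f = (1/2)^(6/2) ≈ 0.1250; Cmin,ss = (1269/19)·f/(1−f) ≈ 9.541 mcg/mL.
Difference ≈ 5.533 − 9.541 ≈ -4.008 mcg/mL.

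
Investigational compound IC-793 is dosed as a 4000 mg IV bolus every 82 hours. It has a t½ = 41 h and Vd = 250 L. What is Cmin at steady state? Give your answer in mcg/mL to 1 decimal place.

The dosing interval is 2 half-lives, so f = 2^(−2) = 0.25.
At steady state, R = 1/(1 − 0.25) = 4/3.
Single-dose peak C₀ = D/Vd = 4000/250 = 16 mcg/mL.
Steady-state peak Cmax,ss = C₀·R = 16 × 4/3 ≈ 21.333 mcg/mL.
Steady-state trough Cmin,ss = Cmax,ss·f ≈ 21.333 × 0.25 ≈ 5.333 mcg/mL.

5.3 mcg/mL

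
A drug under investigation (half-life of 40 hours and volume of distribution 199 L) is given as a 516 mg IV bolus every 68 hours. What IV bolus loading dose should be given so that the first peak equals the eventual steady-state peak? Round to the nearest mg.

745 mg

f = (1/2)^(68/40) ≈ 0.307786; accumulation ratio R = 1/(1−f) ≈ 1.44464.
Loading dose to hit Cmax,ss on first dose: D_load = D_maint·R ≈ 516 × 1.44464 ≈ 745.43 mg.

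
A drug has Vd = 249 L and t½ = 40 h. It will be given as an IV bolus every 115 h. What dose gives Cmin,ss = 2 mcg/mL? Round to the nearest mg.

3155 mg

τ/t½ = 115/40 ≈ 2.875, so f = (1/2)^(115/40) ≈ 0.136313.
Cmin,ss = (D/Vd)·f/(1−f), so D = Cmin,ss·Vd·(1−f)/f.
D = 2 × 249 × (1−f)/f ≈ 2 × 249 × 6.33606 ≈ 3155.36 mg.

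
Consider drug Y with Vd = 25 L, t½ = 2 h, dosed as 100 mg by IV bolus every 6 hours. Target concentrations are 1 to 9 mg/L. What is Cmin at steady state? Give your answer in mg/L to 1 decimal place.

The dosing interval is 3 half-lives, so f = 2^(−3) = 0.125.
Accumulation ratio R = 1/(1 − f) = 1/0.875 = 8/7.
Single-dose peak C₀ = D/Vd = 100/25 = 4 mg/L.
Steady-state peak Cmax,ss = C₀·R = 4 × 8/7 ≈ 4.571 mg/L.
Steady-state trough Cmin,ss = Cmax,ss·f ≈ 4.571 × 0.125 ≈ 0.571 mg/L.
Trough 0.6 mg/L vs MEC 1 mg/L: subtherapeutic.

0.6 mg/L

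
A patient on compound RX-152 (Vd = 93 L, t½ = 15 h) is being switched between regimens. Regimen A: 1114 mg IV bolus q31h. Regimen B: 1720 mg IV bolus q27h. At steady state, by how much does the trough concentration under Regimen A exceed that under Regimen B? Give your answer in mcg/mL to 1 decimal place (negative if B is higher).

Regimen A: f = (1/2)^(31/15) ≈ 0.2387; Cmin,ss = (1114/93)·f/(1−f) ≈ 3.756 mcg/mL.
Regimen B: f = (1/2)^(27/15) ≈ 0.2872; Cmin,ss = (1720/93)·f/(1−f) ≈ 7.452 mcg/mL.
Difference ≈ 3.756 − 7.452 ≈ -3.696 mcg/mL.

-3.7 mcg/mL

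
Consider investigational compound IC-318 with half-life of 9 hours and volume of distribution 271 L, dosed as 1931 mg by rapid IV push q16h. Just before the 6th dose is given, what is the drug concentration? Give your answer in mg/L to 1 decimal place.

f = (1/2)^(τ/t½) = (1/2)^(16/9) ≈ 0.2916.
C₀ = D/Vd = 1931/271 ≈ 7.125 mg/L.
Before the 6th dose, 5 doses have been given. Superposition: Cmin = C₀·(f + f² + … + f^5).
≈ 7.125 × (0.2916 + 0.0850 + 0.0248 + 0.0072 + 0.0021) ≈ 7.125 × 0.4107 ≈ 2.926 mg/L.

2.9 mg/L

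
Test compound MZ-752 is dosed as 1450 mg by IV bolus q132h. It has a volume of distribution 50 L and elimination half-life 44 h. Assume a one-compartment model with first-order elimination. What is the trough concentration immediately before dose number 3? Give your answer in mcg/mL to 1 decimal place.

f = (1/2)^(τ/t½) = (1/2)^(132/44) ≈ 0.1250.
C₀ = D/Vd = 1450/50 ≈ 29.000 mcg/mL.
Before the 3rd dose, 2 doses have been given. Superposition: Cmin = C₀·(f + f²).
≈ 29.000 × (0.1250 + 0.0156) ≈ 29.000 × 0.1406 ≈ 4.077 mcg/mL.

4.1 mcg/mL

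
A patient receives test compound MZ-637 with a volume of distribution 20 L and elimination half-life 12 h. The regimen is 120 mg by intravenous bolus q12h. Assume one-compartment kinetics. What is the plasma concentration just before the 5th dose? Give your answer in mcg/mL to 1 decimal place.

5.6 mcg/mL

f = (1/2)^(τ/t½) = (1/2)^(12/12) ≈ 0.5000.
C₀ = D/Vd = 120/20 ≈ 6.000 mcg/mL.
Before the 5th dose, 4 doses have been given. Superposition: Cmin = C₀·(f + f² + … + f^4).
≈ 6.000 × (0.5000 + 0.2500 + 0.1250 + 0.0625) ≈ 6.000 × 0.9375 ≈ 5.625 mcg/mL.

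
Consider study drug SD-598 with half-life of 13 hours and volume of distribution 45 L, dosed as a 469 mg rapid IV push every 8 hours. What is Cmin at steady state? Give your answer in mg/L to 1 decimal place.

19.6 mg/L

k = ln2/t½ = ln2/13 ≈ 0.053319 h⁻¹; fraction remaining f = e^(−kτ) = e^(−0.053319×8) ≈ 0.6528.
Each bolus raises the concentration by D/Vd = 469/45 ≈ 10.422 mg/L.
Steady-state trough Cmin,ss = C₀·f/(1−f) ≈ 10.422 × 0.6528/0.3472 ≈ 19.595 mg/L.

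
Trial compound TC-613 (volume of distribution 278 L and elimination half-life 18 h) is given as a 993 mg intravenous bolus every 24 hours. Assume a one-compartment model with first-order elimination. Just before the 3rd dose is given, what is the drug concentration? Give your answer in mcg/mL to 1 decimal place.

2.0 mcg/mL

f = (1/2)^(τ/t½) = (1/2)^(24/18) ≈ 0.3969.
C₀ = D/Vd = 993/278 ≈ 3.572 mcg/mL.
Before the 3rd dose, 2 doses have been given. Superposition: Cmin = C₀·(f + f²).
≈ 3.572 × (0.3969 + 0.1575) ≈ 3.572 × 0.5544 ≈ 1.980 mcg/mL.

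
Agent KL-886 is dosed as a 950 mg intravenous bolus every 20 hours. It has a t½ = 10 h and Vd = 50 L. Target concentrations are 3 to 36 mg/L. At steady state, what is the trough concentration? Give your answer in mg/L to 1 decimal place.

τ = 20 h = 2 half-lives, so f = (1/2)^2 = 0.25.
Accumulation ratio R = 1/(1 − f) = 1/0.75 = 4/3.
Single-dose peak C₀ = D/Vd = 950/50 = 19 mg/L.
Steady-state peak Cmax,ss = C₀·R = 19 × 4/3 ≈ 25.333 mg/L.
Steady-state trough Cmin,ss = Cmax,ss·f ≈ 25.333 × 0.25 ≈ 6.333 mg/L.
Trough 6.3 mg/L vs MEC 3 mg/L: adequate.

6.3 mg/L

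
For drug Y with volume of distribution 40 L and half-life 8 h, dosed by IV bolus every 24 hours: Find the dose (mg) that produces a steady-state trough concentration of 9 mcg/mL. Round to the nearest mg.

2520 mg

τ/t½ = 24/8 ≈ 3, so f = (1/2)^(24/8) ≈ 0.125000.
Cmin,ss = (D/Vd)·f/(1−f), so D = Cmin,ss·Vd·(1−f)/f.
D = 9 × 40 × (1−f)/f ≈ 9 × 40 × 7.00000 ≈ 2520.00 mg.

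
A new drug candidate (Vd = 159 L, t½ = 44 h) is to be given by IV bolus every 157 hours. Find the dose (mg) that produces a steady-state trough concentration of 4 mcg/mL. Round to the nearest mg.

6908 mg

τ/t½ = 157/44 ≈ 3.5682, so f = (1/2)^(157/44) ≈ 0.084308.
Cmin,ss = (D/Vd)·f/(1−f), so D = Cmin,ss·Vd·(1−f)/f.
D = 4 × 159 × (1−f)/f ≈ 4 × 159 × 10.86127 ≈ 6907.77 mg.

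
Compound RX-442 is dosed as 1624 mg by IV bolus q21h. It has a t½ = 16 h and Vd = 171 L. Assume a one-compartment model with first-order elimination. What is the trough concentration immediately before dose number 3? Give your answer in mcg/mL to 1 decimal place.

5.4 mcg/mL

f = (1/2)^(τ/t½) = (1/2)^(21/16) ≈ 0.4026.
C₀ = D/Vd = 1624/171 ≈ 9.497 mcg/mL.
Before the 3rd dose, 2 doses have been given. Superposition: Cmin = C₀·(f + f²).
≈ 9.497 × (0.4026 + 0.1621) ≈ 9.497 × 0.5647 ≈ 5.363 mcg/mL.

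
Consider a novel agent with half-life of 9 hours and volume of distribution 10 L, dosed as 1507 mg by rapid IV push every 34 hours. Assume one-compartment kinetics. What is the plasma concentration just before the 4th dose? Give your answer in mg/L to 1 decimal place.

f = (1/2)^(τ/t½) = (1/2)^(34/9) ≈ 0.0729.
C₀ = D/Vd = 1507/10 ≈ 150.700 mg/L.
Before the 4th dose, 3 doses have been given. Superposition: Cmin = C₀·(f + f² + … + f^3).
≈ 150.700 × (0.0729 + 0.0053 + 0.0004) ≈ 150.700 × 0.0786 ≈ 11.845 mg/L.

11.8 mg/L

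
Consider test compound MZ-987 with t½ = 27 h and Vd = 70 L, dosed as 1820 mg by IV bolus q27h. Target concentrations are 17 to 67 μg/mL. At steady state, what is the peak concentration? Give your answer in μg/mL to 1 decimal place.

52.0 μg/mL

The dosing interval is 1 half-life, so f = 2^(−1) = 0.5.
At steady state, R = 1/(1 − 0.5) = 2/1.
Single-dose peak C₀ = D/Vd = 1820/70 = 26 μg/mL.
Steady-state peak Cmax,ss = C₀·R = 26 × 2/1 ≈ 52.000 μg/mL.
Peak 52.0 μg/mL vs MTC 67 μg/mL: below toxic threshold.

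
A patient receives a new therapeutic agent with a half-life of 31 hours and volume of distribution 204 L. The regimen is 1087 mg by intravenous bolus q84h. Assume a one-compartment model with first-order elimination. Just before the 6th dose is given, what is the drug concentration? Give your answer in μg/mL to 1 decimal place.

f = (1/2)^(τ/t½) = (1/2)^(84/31) ≈ 0.1529.
C₀ = D/Vd = 1087/204 ≈ 5.328 μg/mL.
Before the 6th dose, 5 doses have been given. Superposition: Cmin = C₀·(f + f² + … + f^5).
≈ 5.328 × (0.1529 + 0.0234 + 0.0036 + 0.0005 + 0.0001) ≈ 5.328 × 0.1805 ≈ 0.962 μg/mL.

1.0 μg/mL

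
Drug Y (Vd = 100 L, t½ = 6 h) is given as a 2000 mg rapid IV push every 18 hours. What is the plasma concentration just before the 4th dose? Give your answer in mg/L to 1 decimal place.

f = (1/2)^(τ/t½) = (1/2)^(18/6) ≈ 0.1250.
C₀ = D/Vd = 2000/100 ≈ 20.000 mg/L.
Before the 4th dose, 3 doses have been given. Superposition: Cmin = C₀·(f + f² + … + f^3).
≈ 20.000 × (0.1250 + 0.0156 + 0.0020) ≈ 20.000 × 0.1426 ≈ 2.852 mg/L.

2.9 mg/L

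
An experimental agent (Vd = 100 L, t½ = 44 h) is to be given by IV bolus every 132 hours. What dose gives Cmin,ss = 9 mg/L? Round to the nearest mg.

τ/t½ = 132/44 ≈ 3, so f = (1/2)^(132/44) ≈ 0.125000.
Cmin,ss = (D/Vd)·f/(1−f), so D = Cmin,ss·Vd·(1−f)/f.
D = 9 × 100 × (1−f)/f ≈ 9 × 100 × 7.00000 ≈ 6300.00 mg.

6300 mg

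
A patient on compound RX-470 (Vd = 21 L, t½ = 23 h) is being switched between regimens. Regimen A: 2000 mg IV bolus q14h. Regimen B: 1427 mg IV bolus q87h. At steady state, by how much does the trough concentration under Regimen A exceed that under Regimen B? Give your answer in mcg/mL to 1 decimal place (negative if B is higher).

176.1 mcg/mL

Regimen A: f = (1/2)^(14/23) ≈ 0.6558; Cmin,ss = (2000/21)·f/(1−f) ≈ 181.456 mcg/mL.
Regimen B: f = (1/2)^(87/23) ≈ 0.0727; Cmin,ss = (1427/21)·f/(1−f) ≈ 5.327 mcg/mL.
Difference ≈ 181.456 − 5.327 ≈ 176.129 mcg/mL.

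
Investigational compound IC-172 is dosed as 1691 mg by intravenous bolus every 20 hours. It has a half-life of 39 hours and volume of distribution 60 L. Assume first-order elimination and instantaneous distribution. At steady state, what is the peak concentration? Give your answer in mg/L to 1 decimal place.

τ/t½ = 20/39 ≈ 0.51282, so fraction remaining f = (1/2)^(20/39) ≈ 0.7009.
At steady state, accumulation factor R = 1/(1 − e^(−kτ)) ≈ 3.3434.
Single-dose peak C₀ = D/Vd = 1691/60 ≈ 28.183 mg/L.
Steady-state peak Cmax,ss = C₀·R ≈ 28.183 × 3.3434 ≈ 94.227 mg/L.

94.2 mg/L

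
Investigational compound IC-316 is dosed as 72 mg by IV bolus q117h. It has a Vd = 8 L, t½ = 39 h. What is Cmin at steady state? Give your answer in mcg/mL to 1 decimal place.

τ = 117 h = 3 half-lives, so f = (1/2)^3 = 0.125.
At steady state, R = 1/(1 − 0.125) = 8/7.
Single-dose peak C₀ = D/Vd = 72/8 = 9 mcg/mL.
Steady-state peak Cmax,ss = C₀·R = 9 × 8/7 ≈ 10.286 mcg/mL.
Steady-state trough Cmin,ss = Cmax,ss·f ≈ 10.286 × 0.125 ≈ 1.286 mcg/mL.

1.3 mcg/mL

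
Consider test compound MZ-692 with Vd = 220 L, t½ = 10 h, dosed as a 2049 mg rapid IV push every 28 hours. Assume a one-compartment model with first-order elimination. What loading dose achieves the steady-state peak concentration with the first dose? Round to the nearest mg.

2393 mg

f = (1/2)^(28/10) ≈ 0.143587; accumulation ratio R = 1/(1−f) ≈ 1.16766.
Loading dose to hit Cmax,ss on first dose: D_load = D_maint·R ≈ 2049 × 1.16766 ≈ 2392.54 mg.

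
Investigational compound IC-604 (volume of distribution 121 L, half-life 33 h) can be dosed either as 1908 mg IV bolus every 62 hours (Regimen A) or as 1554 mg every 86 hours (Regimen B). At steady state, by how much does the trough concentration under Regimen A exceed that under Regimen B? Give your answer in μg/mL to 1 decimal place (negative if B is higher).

Regimen A: f = (1/2)^(62/33) ≈ 0.2719; Cmin,ss = (1908/121)·f/(1−f) ≈ 5.889 μg/mL.
Regimen B: f = (1/2)^(86/33) ≈ 0.1642; Cmin,ss = (1554/121)·f/(1−f) ≈ 2.523 μg/mL.
Difference ≈ 5.889 − 2.523 ≈ 3.366 μg/mL.

3.4 μg/mL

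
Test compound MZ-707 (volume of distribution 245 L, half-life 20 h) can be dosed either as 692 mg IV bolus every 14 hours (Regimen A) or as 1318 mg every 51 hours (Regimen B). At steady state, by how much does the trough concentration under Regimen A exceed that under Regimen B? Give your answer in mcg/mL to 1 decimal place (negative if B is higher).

Regimen A: f = (1/2)^(14/20) ≈ 0.6156; Cmin,ss = (692/245)·f/(1−f) ≈ 4.523 mcg/mL.
Regimen B: f = (1/2)^(51/20) ≈ 0.1708; Cmin,ss = (1318/245)·f/(1−f) ≈ 1.108 mcg/mL.
Difference ≈ 4.523 − 1.108 ≈ 3.415 mcg/mL.

3.4 mcg/mL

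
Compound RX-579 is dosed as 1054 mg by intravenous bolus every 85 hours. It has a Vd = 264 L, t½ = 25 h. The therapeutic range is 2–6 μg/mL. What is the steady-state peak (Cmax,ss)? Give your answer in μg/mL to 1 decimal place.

Over one 85-h interval, 85/25 ≈ 3.4 half-lives elapse, leaving f ≈ 0.0947 of each dose.
At steady state, accumulation factor R = 1/(1 − e^(−kτ)) ≈ 1.1046.
Each bolus raises the concentration by D/Vd = 1054/264 ≈ 3.992 μg/mL.
Steady-state peak Cmax,ss = C₀·R ≈ 3.992 × 1.1046 ≈ 4.410 μg/mL.
Peak 4.4 μg/mL vs MTC 6 μg/mL: below toxic threshold.

4.4 μg/mL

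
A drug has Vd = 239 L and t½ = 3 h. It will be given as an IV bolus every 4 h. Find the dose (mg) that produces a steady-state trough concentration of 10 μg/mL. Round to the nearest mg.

τ/t½ = 4/3 ≈ 1.3333, so f = (1/2)^(4/3) ≈ 0.396850.
Cmin,ss = (D/Vd)·f/(1−f), so D = Cmin,ss·Vd·(1−f)/f.
D = 10 × 239 × (1−f)/f ≈ 10 × 239 × 1.51984 ≈ 3632.42 mg.

3632 mg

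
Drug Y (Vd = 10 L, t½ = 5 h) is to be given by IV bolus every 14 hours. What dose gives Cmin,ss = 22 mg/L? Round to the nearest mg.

τ/t½ = 14/5 ≈ 2.8, so f = (1/2)^(14/5) ≈ 0.143587.
Cmin,ss = (D/Vd)·f/(1−f), so D = Cmin,ss·Vd·(1−f)/f.
D = 22 × 10 × (1−f)/f ≈ 22 × 10 × 5.96442 ≈ 1312.17 mg.

1312 mg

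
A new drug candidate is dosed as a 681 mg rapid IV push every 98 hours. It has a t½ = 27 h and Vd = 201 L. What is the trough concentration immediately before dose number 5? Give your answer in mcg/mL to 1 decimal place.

f = (1/2)^(τ/t½) = (1/2)^(98/27) ≈ 0.0808.
C₀ = D/Vd = 681/201 ≈ 3.388 mcg/mL.
Before the 5th dose, 4 doses have been given. Superposition: Cmin = C₀·(f + f² + … + f^4).
≈ 3.388 × (0.0808 + 0.0065 + 0.0005 + 0.0000) ≈ 3.388 × 0.0878 ≈ 0.297 mcg/mL.

0.3 mcg/mL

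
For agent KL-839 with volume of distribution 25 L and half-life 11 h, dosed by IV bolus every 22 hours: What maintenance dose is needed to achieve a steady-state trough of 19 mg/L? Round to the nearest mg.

τ/t½ = 22/11 ≈ 2, so f = (1/2)^(22/11) ≈ 0.250000.
Cmin,ss = (D/Vd)·f/(1−f), so D = Cmin,ss·Vd·(1−f)/f.
D = 19 × 25 × (1−f)/f ≈ 19 × 25 × 3.00000 ≈ 1425.00 mg.

1425 mg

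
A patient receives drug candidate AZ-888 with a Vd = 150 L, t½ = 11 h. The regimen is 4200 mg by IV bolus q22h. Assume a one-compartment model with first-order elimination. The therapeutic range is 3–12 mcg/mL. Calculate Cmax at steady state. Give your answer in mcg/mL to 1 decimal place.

37.3 mcg/mL

The dosing interval is 2 half-lives, so f = 2^(−2) = 0.25.
Accumulation ratio R = 1/(1 − f) = 1/0.75 = 4/3.
Single-dose peak C₀ = D/Vd = 4200/150 = 28 mcg/mL.
Steady-state peak Cmax,ss = C₀·R = 28 × 4/3 ≈ 37.333 mcg/mL.
Peak 37.3 mcg/mL vs MTC 12 mcg/mL: exceeds toxic threshold.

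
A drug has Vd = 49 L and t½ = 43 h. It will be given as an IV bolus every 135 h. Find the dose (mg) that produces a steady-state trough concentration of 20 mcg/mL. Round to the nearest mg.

7656 mg

τ/t½ = 135/43 ≈ 3.1395, so f = (1/2)^(135/43) ≈ 0.113476.
Cmin,ss = (D/Vd)·f/(1−f), so D = Cmin,ss·Vd·(1−f)/f.
D = 20 × 49 × (1−f)/f ≈ 20 × 49 × 7.81244 ≈ 7656.19 mg.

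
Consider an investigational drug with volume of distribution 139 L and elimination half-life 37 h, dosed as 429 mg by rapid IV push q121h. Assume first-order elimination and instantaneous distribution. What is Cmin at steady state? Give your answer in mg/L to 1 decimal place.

τ/t½ = 121/37 ≈ 3.2703, so fraction remaining f = (1/2)^(121/37) ≈ 0.1036.
At steady state, accumulation factor R = 1/(1 − e^(−kτ)) ≈ 1.1156.
Single-dose peak C₀ = D/Vd = 429/139 ≈ 3.086 mg/L.
Cmax,ss = C₀/(1 − f) ≈ 3.086/0.8964 ≈ 3.443 mg/L.
One interval later, Cmin,ss = Cmax,ss·e^(−kτ) ≈ 3.443 × 0.1036 ≈ 0.357 mg/L.

0.4 mg/L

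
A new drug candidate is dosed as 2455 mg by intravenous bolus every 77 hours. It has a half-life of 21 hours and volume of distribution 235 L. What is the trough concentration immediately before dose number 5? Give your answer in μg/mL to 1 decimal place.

0.9 μg/mL

f = (1/2)^(τ/t½) = (1/2)^(77/21) ≈ 0.0787.
C₀ = D/Vd = 2455/235 ≈ 10.447 μg/mL.
Before the 5th dose, 4 doses have been given. Superposition: Cmin = C₀·(f + f² + … + f^4).
≈ 10.447 × (0.0787 + 0.0062 + 0.0005 + 0.0000) ≈ 10.447 × 0.0854 ≈ 0.892 μg/mL.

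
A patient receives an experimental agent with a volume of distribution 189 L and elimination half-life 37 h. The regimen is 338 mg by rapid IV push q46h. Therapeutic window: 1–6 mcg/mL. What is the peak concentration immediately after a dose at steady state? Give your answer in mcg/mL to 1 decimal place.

3.1 mcg/mL

k = ln2/t½ = ln2/37 ≈ 0.018734 h⁻¹; fraction remaining f = e^(−kτ) = e^(−0.018734×46) ≈ 0.4224.
At steady state, accumulation factor R = 1/(1 − e^(−kτ)) ≈ 1.7313.
Single-dose peak C₀ = D/Vd = 338/189 ≈ 1.788 mcg/mL.
Steady-state peak Cmax,ss = C₀·R ≈ 1.788 × 1.7313 ≈ 3.096 mcg/mL.
Peak 3.1 mcg/mL vs MTC 6 mcg/mL: below toxic threshold.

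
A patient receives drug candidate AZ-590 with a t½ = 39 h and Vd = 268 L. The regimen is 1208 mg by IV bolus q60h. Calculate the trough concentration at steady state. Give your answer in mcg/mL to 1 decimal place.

τ/t½ = 60/39 ≈ 1.5385, so fraction remaining f = (1/2)^(60/39) ≈ 0.3443.
Accumulation ratio R = 1/(1 − f) ≈ 1/0.6557 ≈ 1.5251.
Single-dose peak C₀ = D/Vd = 1208/268 ≈ 4.507 mcg/mL.
Cmax,ss = C₀/(1 − f) ≈ 4.507/0.6557 ≈ 6.874 mcg/mL.
One interval later, Cmin,ss = Cmax,ss·e^(−kτ) ≈ 6.874 × 0.3443 ≈ 2.367 mcg/mL.

2.4 mcg/mL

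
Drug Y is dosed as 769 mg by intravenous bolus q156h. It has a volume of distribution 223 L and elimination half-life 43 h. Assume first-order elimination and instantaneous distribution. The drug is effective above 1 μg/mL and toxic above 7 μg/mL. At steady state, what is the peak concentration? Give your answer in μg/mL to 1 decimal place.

k = ln2/t½ = ln2/43 ≈ 0.016120 h⁻¹; fraction remaining f = e^(−kτ) = e^(−0.016120×156) ≈ 0.0809.
At steady state, accumulation factor R = 1/(1 − e^(−kτ)) ≈ 1.0880.
Single-dose peak C₀ = D/Vd = 769/223 ≈ 3.448 μg/mL.
Steady-state peak Cmax,ss = C₀·R ≈ 3.448 × 1.0880 ≈ 3.751 μg/mL.
Peak 3.8 μg/mL vs MTC 7 μg/mL: below toxic threshold.

3.8 μg/mL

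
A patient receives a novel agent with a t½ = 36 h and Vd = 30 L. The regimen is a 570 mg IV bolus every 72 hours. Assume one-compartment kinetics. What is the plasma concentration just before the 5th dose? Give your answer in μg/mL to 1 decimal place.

6.3 μg/mL

f = (1/2)^(τ/t½) = (1/2)^(72/36) ≈ 0.2500.
C₀ = D/Vd = 570/30 ≈ 19.000 μg/mL.
Before the 5th dose, 4 doses have been given. Superposition: Cmin = C₀·(f + f² + … + f^4).
≈ 19.000 × (0.2500 + 0.0625 + 0.0156 + 0.0039) ≈ 19.000 × 0.3320 ≈ 6.308 μg/mL.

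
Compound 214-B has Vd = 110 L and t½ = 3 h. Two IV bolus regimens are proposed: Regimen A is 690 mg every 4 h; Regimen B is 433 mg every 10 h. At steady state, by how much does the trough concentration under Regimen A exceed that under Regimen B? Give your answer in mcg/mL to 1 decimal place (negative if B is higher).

Regimen A: f = (1/2)^(4/3) ≈ 0.3969; Cmin,ss = (690/110)·f/(1−f) ≈ 4.128 mcg/mL.
Regimen B: f = (1/2)^(10/3) ≈ 0.0992; Cmin,ss = (433/110)·f/(1−f) ≈ 0.433 mcg/mL.
Difference ≈ 4.128 − 0.433 ≈ 3.695 mcg/mL.

3.7 mcg/mL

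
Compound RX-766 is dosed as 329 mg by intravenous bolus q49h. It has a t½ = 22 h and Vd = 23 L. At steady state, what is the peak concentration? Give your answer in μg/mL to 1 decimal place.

k = ln2/t½ = ln2/22 ≈ 0.031507 h⁻¹; fraction remaining f = e^(−kτ) = e^(−0.031507×49) ≈ 0.2136.
At steady state, accumulation factor R = 1/(1 − e^(−kτ)) ≈ 1.2716.
Single-dose peak C₀ = D/Vd = 329/23 ≈ 14.304 μg/mL.
Cmax,ss = C₀/(1 − f) ≈ 14.304/0.7864 ≈ 18.189 μg/mL.

18.2 μg/mL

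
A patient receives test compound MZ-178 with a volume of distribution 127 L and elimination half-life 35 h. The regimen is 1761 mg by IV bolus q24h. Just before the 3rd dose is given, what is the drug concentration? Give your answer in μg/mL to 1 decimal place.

f = (1/2)^(τ/t½) = (1/2)^(24/35) ≈ 0.6217.
C₀ = D/Vd = 1761/127 ≈ 13.866 μg/mL.
Before the 3rd dose, 2 doses have been given. Superposition: Cmin = C₀·(f + f²).
≈ 13.866 × (0.6217 + 0.3865) ≈ 13.866 × 1.0082 ≈ 13.980 μg/mL.

14.0 μg/mL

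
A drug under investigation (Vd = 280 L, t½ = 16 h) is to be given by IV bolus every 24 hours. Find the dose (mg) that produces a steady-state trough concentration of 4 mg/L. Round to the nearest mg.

2048 mg

τ/t½ = 24/16 ≈ 1.5, so f = (1/2)^(24/16) ≈ 0.353553.
Cmin,ss = (D/Vd)·f/(1−f), so D = Cmin,ss·Vd·(1−f)/f.
D = 4 × 280 × (1−f)/f ≈ 4 × 280 × 1.82843 ≈ 2047.84 mg.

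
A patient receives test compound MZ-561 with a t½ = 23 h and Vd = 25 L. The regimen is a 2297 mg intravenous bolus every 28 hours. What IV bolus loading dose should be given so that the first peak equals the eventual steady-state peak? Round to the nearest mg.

f = (1/2)^(28/23) ≈ 0.430060; accumulation ratio R = 1/(1−f) ≈ 1.75457.
Loading dose to hit Cmax,ss on first dose: D_load = D_maint·R ≈ 2297 × 1.75457 ≈ 4030.25 mg.

4030 mg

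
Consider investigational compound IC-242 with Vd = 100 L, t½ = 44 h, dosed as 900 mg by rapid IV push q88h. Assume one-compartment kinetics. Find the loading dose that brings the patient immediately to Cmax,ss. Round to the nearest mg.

f = (1/2)^(88/44) ≈ 0.250000; accumulation ratio R = 1/(1−f) ≈ 1.33333.
Loading dose to hit Cmax,ss on first dose: D_load = D_maint·R ≈ 900 × 1.33333 ≈ 1200.00 mg.

1200 mg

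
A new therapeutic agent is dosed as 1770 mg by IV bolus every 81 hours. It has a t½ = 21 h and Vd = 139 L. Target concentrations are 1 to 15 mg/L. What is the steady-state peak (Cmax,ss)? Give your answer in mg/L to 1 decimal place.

13.7 mg/L

Over one 81-h interval, 81/21 ≈ 3.8571 half-lives elapse, leaving f ≈ 0.0690 of each dose.
Accumulation ratio R = 1/(1 − f) ≈ 1/0.9310 ≈ 1.0741.
Each bolus raises the concentration by D/Vd = 1770/139 ≈ 12.734 mg/L.
Steady-state peak Cmax,ss = C₀·R ≈ 12.734 × 1.0741 ≈ 13.678 mg/L.
Peak 13.7 mg/L vs MTC 15 mg/L: below toxic threshold.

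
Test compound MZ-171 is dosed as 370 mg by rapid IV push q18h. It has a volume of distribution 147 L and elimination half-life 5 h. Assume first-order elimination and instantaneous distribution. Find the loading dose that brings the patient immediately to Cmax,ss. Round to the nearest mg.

403 mg

f = (1/2)^(18/5) ≈ 0.082469; accumulation ratio R = 1/(1−f) ≈ 1.08988.
Loading dose to hit Cmax,ss on first dose: D_load = D_maint·R ≈ 370 × 1.08988 ≈ 403.26 mg.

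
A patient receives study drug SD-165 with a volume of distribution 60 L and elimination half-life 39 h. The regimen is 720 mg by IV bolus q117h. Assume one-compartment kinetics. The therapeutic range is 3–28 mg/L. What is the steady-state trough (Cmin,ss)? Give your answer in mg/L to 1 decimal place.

1.7 mg/L

τ = 117 h = 3 half-lives, so f = (1/2)^3 = 0.125.
Accumulation ratio R = 1/(1 − f) = 1/0.875 = 8/7.
Single-dose peak C₀ = D/Vd = 720/60 = 12 mg/L.
Steady-state peak Cmax,ss = C₀·R = 12 × 8/7 ≈ 13.714 mg/L.
Steady-state trough Cmin,ss = Cmax,ss·f ≈ 13.714 × 0.125 ≈ 1.714 mg/L.
Trough 1.7 mg/L vs MEC 3 mg/L: subtherapeutic.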